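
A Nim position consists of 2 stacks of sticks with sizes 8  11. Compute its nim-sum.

3

Nim-sum: 8 XOR 11 = 3.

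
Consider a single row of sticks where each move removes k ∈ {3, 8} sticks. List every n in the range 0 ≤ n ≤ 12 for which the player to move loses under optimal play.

0, 1, 2, 6, 7, 11, 12

Grundy values for subtraction set {3, 8}:
k:     0  1  2  3  4  5  6  7  8  9 10 11 12
g(k):  0  0  0  1  1  1  0  0  2  1  1  0  0
The P-positions (g = 0) in 0..12 are 0, 1, 2, 6, 7, 11, 12.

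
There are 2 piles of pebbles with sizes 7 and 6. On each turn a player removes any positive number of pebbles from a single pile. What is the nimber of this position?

1

Nim-sum: 7 ⊕ 6 = 1.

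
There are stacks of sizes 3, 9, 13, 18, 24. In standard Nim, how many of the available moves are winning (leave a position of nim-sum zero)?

Nim-sum: 3 ^ 9 ^ 13 ^ 18 ^ 24 = 13.
The overall nim-sum is X = 13. A stack of size p has a winning move iff p XOR X < p (reduce it to p XOR X).
  3: 3 XOR 13 = 14 ≥ 3 — no move.
  9: 9 XOR 13 = 4 < 9 — winning move (to 4).
  13: 13 XOR 13 = 0 < 13 — winning move (to 0).
  18: 18 XOR 13 = 31 ≥ 18 — no move.
  24: 24 XOR 13 = 21 < 24 — winning move (to 21).
That gives 3 winning moves.

3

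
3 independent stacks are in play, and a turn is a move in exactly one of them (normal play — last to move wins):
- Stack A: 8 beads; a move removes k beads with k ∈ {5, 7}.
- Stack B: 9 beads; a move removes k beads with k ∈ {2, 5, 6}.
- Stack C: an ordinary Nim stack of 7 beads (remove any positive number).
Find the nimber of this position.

For stack A, compute g(0), g(1), … with moves {5, 7}:
k:     0  1  2  3  4  5  6  7  8
g(k):  0  0  0  0  0  1  1  1  1
So g(8) = 1.
Grundy values for stack B (subtraction set {2, 5, 6}):
k:     0  1  2  3  4  5  6  7  8  9
g(k):  0  0  1  1  0  2  1  3  0  2
So g(9) = 2.
Stack C is a plain Nim stack of size 7, so its Grundy value is 7.
The value of a disjunctive sum is the nim-sum of the parts.
Combined value = 1 ⊕ 2 ⊕ 7 = 4.

4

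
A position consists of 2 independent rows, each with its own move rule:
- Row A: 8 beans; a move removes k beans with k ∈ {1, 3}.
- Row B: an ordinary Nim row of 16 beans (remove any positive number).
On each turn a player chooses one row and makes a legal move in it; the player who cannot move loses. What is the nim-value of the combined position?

16

For row A, compute g(0), g(1), … with moves {1, 3}:
k:     0  1  2  3  4  5  6  7  8
g(k):  0  1  0  1  0  1  0  1  0
So g(8) = 0.
Row B is a plain Nim row of size 16, so its Grundy value is 16.
The value of a disjunctive sum is the nim-sum of the parts.
Combined value = 0 XOR 16 = 16.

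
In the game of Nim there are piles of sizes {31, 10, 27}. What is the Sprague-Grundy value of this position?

14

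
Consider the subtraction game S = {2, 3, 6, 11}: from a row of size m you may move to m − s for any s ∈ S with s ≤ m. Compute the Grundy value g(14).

Grundy values for subtraction set {2, 3, 6, 11}:
k:     0  1  2  3  4  5  6  7  8  9 10 11 12 13 14
g(k):  0  0  1  1  2  0  3  1  2  0  0  1  1  2  0
So g(14) = 0.

0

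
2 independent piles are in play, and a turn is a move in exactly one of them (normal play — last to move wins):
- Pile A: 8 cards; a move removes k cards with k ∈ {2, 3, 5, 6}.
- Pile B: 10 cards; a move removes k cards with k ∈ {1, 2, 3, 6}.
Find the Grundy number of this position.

For pile A, compute g(0), g(1), … with moves {2, 3, 5, 6}:
g(0) = mex{} = 0
g(1) = mex{} = 0
g(2) = mex{0} = 1
g(3) = mex{0} = 1
g(4) = mex{0,1} = 2
g(5) = mex{0,1} = 2
g(6) = mex{0,1,2} = 3
g(7) = mex{0,1,2} = 3
g(8) = mex{1,2,3} = 0
So g(8) = 0.
For pile B, compute g(0), g(1), … with moves {1, 2, 3, 6}:
g(0) = mex{} = 0
g(1) = mex{0} = 1
g(2) = mex{0,1} = 2
g(3) = mex{0,1,2} = 3
g(4) = mex{1,2,3} = 0
g(5) = mex{0,2,3} = 1
g(6) = mex{0,1,3} = 2
g(7) = mex{0,1,2} = 3
g(8) = mex{1,2,3} = 0
g(9) = mex{0,2,3} = 1
g(10) = mex{0,1,3} = 2
So g(10) = 2.
By the Sprague-Grundy theorem, the Grundy value of a sum of independent games is the XOR of the component values.
Combined value = 0 ⊕ 2 = 2.

2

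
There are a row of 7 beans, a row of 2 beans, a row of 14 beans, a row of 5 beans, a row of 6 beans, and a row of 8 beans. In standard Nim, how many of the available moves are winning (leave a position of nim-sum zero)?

0

In binary:
  0111  (7)
  0010  (2)
  1110  (14)
  0101  (5)
  0110  (6)
  1000  (8)
  ----
  0000  (0)
The nim-sum is already 0, so every move leaves a nonzero nim-sum — there are no winning moves.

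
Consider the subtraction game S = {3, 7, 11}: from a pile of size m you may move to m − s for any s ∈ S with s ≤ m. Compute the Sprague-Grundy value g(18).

1

Grundy values for subtraction set {3, 7, 11}:
k:     0  1  2  3  4  5  6  7  8  9 10 11 12 13 14 15 16 17 18
g(k):  0  0  0  1  1  1  0  2  2  1  0  3  2  1  0  0  0  1  1
So g(18) = 1.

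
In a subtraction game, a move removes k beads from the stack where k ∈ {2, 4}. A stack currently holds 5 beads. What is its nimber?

Build the Grundy sequence with g(k) = mex{g(k−s) : s ∈ {2, 4}, s ≤ k}:
g(0) = mex{} = 0
g(1) = mex{} = 0
g(2) = mex{0} = 1
g(3) = mex{0} = 1
g(4) = mex{0,1} = 2
g(5) = mex{0,1} = 2
So g(5) = 2.

2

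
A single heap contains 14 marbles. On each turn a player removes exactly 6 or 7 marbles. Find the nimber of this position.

0

Build the Grundy sequence with g(k) = mex{g(k−s) : s ∈ {6, 7}, s ≤ k}:
k:     0  1  2  3  4  5  6  7  8  9 10 11 12 13 14
g(k):  0  0  0  0  0  0  1  1  1  1  1  1  2  0  0
So g(14) = 0.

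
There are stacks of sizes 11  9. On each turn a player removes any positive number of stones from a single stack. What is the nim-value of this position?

2

Nim-sum: 11 XOR 9 = 2.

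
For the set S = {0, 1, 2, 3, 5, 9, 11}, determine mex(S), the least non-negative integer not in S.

4

The values 0, 1, 2, 3 are all present; 4 is the first non-negative integer missing from the set.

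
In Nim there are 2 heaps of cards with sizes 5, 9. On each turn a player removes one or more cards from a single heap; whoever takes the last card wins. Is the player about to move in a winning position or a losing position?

Bitwise XOR of the heap sizes:
  0101  (5)
  1001  (9)
  ----
  1100  (12)
The nim-sum is 12 ≠ 0, so this is an N-position: the player to move can win.

Winning position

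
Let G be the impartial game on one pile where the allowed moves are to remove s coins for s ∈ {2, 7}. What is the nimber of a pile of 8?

Grundy values for subtraction set {2, 7}:
k:     0  1  2  3  4  5  6  7  8
g(k):  0  0  1  1  0  0  1  1  2
So g(8) = 2.

2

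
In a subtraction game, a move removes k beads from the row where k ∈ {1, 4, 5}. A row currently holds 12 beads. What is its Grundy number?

Build the Grundy sequence with g(k) = mex{g(k−s) : s ∈ {1, 4, 5}, s ≤ k}:
g(0) = mex{} = 0
g(1) = mex{0} = 1
g(2) = mex{1} = 0
g(3) = mex{0} = 1
g(4) = mex{0,1} = 2
g(5) = mex{0,1,2} = 3
g(6) = mex{0,1,3} = 2
g(7) = mex{0,1,2} = 3
g(8) = mex{1,2,3} = 0
g(9) = mex{0,2,3} = 1
g(10) = mex{1,2,3} = 0
g(11) = mex{0,2,3} = 1
g(12) = mex{0,1,3} = 2
So g(12) = 2.

2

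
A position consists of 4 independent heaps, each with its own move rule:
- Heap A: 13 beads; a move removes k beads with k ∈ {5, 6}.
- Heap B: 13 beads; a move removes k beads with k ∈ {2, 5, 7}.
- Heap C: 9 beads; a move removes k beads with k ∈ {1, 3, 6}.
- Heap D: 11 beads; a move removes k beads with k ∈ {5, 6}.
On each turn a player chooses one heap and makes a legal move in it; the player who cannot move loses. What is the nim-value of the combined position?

0

Build the Grundy sequence for heap A with g(k) = mex{g(k−s) : s ∈ {5, 6}, s ≤ k}:
k:     0  1  2  3  4  5  6  7  8  9 10 11 12 13
g(k):  0  0  0  0  0  1  1  1  1  1  2  0  0  0
So g(13) = 0.
For heap B, compute g(0), g(1), … with moves {2, 5, 7}:
g(0) = mex{} = 0
g(1) = mex{} = 0
g(2) = mex{0} = 1
g(3) = mex{0} = 1
g(4) = mex{1} = 0
g(5) = mex{0,1} = 2
g(6) = mex{0} = 1
g(7) = mex{0,1,2} = 3
g(8) = mex{0,1} = 2
g(9) = mex{0,1,3} = 2
g(10) = mex{1,2} = 0
g(11) = mex{0,1,2} = 3
g(12) = mex{0,2,3} = 1
g(13) = mex{1,2,3} = 0
So g(13) = 0.
For heap C, compute g(0), g(1), … with moves {1, 3, 6}:
g(0) = mex{} = 0
g(1) = mex{0} = 1
g(2) = mex{1} = 0
g(3) = mex{0} = 1
g(4) = mex{1} = 0
g(5) = mex{0} = 1
g(6) = mex{0,1} = 2
g(7) = mex{0,1,2} = 3
g(8) = mex{0,1,3} = 2
g(9) = mex{1,2} = 0
So g(9) = 0.
Build the Grundy sequence for heap D with g(k) = mex{g(k−s) : s ∈ {5, 6}, s ≤ k}:
g(0) = mex{} = 0
g(1) = mex{} = 0
g(2) = mex{} = 0
g(3) = mex{} = 0
g(4) = mex{} = 0
g(5) = mex{0} = 1
g(6) = mex{0} = 1
g(7) = mex{0} = 1
g(8) = mex{0} = 1
g(9) = mex{0} = 1
g(10) = mex{0,1} = 2
g(11) = mex{1} = 0
So g(11) = 0.
By the Sprague-Grundy theorem, the Grundy value of a sum of independent games is the XOR of the component values.
Combined value = 0 ⊕ 0 ⊕ 0 ⊕ 0 = 0.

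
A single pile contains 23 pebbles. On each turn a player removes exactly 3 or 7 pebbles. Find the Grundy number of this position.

1

Grundy values for subtraction set {3, 7}:
k:     0  1  2  3  4  5  6  7  8  9 10 11 12 13 14 15 16 17 18 19 20 21 22 23
g(k):  0  0  0  1  1  1  0  2  2  1  0  0  0  1  1  1  0  2  2  1  0  0  0  1
So g(23) = 1.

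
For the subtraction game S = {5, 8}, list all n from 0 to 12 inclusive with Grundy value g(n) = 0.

0, 1, 2, 3, 4

Compute g(0), g(1), … for moves {5, 8}:
g(0) = mex{} = 0
g(1) = mex{} = 0
g(2) = mex{} = 0
g(3) = mex{} = 0
g(4) = mex{} = 0
g(5) = mex{0} = 1
g(6) = mex{0} = 1
g(7) = mex{0} = 1
g(8) = mex{0} = 1
g(9) = mex{0} = 1
g(10) = mex{0,1} = 2
g(11) = mex{0,1} = 2
g(12) = mex{0,1} = 2
The P-positions (g = 0) in 0..12 are 0, 1, 2, 3, 4.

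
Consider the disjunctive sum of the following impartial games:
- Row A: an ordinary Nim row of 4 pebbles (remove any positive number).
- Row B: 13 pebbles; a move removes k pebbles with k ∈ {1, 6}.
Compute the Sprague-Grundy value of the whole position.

6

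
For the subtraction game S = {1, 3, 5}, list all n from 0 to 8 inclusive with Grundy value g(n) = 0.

Compute g(0), g(1), … for moves {1, 3, 5}:
k:     0  1  2  3  4  5  6  7  8
g(k):  0  1  0  1  0  1  0  1  0
The P-positions (g = 0) in 0..8 are 0, 2, 4, 6, 8.

0, 2, 4, 6, 8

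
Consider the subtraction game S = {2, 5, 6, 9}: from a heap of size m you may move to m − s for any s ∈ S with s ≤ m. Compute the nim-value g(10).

Build the Grundy sequence with g(k) = mex{g(k−s) : s ∈ {2, 5, 6, 9}, s ≤ k}:
k:     0  1  2  3  4  5  6  7  8  9 10
g(k):  0  0  1  1  0  2  1  3  0  2  1
So g(10) = 1.

1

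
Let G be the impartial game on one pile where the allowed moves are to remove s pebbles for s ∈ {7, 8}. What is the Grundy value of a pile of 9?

Grundy values for subtraction set {7, 8}:
k:     0  1  2  3  4  5  6  7  8  9
g(k):  0  0  0  0  0  0  0  1  1  1
So g(9) = 1.

1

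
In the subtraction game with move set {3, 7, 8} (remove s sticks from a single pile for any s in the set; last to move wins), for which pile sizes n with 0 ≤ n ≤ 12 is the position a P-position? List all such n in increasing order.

0, 1, 2, 6, 11, 12

Grundy values for subtraction set {3, 7, 8}:
g(0) = mex{} = 0
g(1) = mex{} = 0
g(2) = mex{} = 0
g(3) = mex{0} = 1
g(4) = mex{0} = 1
g(5) = mex{0} = 1
g(6) = mex{1} = 0
g(7) = mex{0,1} = 2
g(8) = mex{0,1} = 2
g(9) = mex{0} = 1
g(10) = mex{0,1,2} = 3
g(11) = mex{1,2} = 0
g(12) = mex{1} = 0
The P-positions (g = 0) in 0..12 are 0, 1, 2, 6, 11, 12.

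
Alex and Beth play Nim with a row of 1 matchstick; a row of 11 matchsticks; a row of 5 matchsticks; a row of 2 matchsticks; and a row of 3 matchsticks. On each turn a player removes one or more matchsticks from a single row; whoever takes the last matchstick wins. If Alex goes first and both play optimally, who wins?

Nim-sum: 1 XOR 11 XOR 5 XOR 2 XOR 3 = 14.
The nim-sum is 14 ≠ 0, so this is an N-position: the player to move can win; Alex has a winning move.

Alex wins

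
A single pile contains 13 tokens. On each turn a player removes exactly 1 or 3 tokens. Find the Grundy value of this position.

Compute g(0), g(1), … for moves {1, 3}:
g(0) = mex{} = 0
g(1) = mex{0} = 1
g(2) = mex{1} = 0
g(3) = mex{0} = 1
g(4) = mex{1} = 0
g(5) = mex{0} = 1
g(6) = mex{1} = 0
g(7) = mex{0} = 1
g(8) = mex{1} = 0
g(9) = mex{0} = 1
g(10) = mex{1} = 0
g(11) = mex{0} = 1
g(12) = mex{1} = 0
g(13) = mex{0} = 1
So g(13) = 1.

1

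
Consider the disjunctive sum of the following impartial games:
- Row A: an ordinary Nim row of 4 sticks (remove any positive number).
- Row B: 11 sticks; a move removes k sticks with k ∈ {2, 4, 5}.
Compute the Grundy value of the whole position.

Row A is a plain Nim row of size 4, so its Grundy value is 4.
Grundy values for row B (subtraction set {2, 4, 5}):
k:     0  1  2  3  4  5  6  7  8  9 10 11
g(k):  0  0  1  1  2  2  3  0  0  1  1  2
So g(11) = 2.
By the Sprague-Grundy theorem, the Grundy value of a sum of independent games is the XOR of the component values.
Combined value = 4 XOR 2 = 6.

6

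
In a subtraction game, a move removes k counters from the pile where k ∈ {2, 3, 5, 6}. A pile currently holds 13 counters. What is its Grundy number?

Build the Grundy sequence with g(k) = mex{g(k−s) : s ∈ {2, 3, 5, 6}, s ≤ k}:
k:     0  1  2  3  4  5  6  7  8  9 10 11 12 13
g(k):  0  0  1  1  2  2  3  3  0  0  1  1  2  2
So g(13) = 2.

2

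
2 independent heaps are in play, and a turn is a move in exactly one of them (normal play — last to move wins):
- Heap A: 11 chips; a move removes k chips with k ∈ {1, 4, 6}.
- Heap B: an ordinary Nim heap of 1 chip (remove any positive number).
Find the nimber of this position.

0

Grundy values for heap A (subtraction set {1, 4, 6}):
k:     0  1  2  3  4  5  6  7  8  9 10 11
g(k):  0  1  0  1  2  0  1  0  1  2  0  1
So g(11) = 1.
Heap B is a plain Nim heap of size 1, so its Grundy value is 1.
By the Sprague-Grundy theorem, the Grundy value of a sum of independent games is the XOR of the component values.
Combined value = 1 XOR 1 = 0.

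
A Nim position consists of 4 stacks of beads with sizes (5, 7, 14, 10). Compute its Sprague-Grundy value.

6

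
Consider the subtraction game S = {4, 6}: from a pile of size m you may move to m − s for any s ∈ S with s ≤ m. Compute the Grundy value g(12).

0

Compute g(0), g(1), … for moves {4, 6}:
g(0) = mex{} = 0
g(1) = mex{} = 0
g(2) = mex{} = 0
g(3) = mex{} = 0
g(4) = mex{0} = 1
g(5) = mex{0} = 1
g(6) = mex{0} = 1
g(7) = mex{0} = 1
g(8) = mex{0,1} = 2
g(9) = mex{0,1} = 2
g(10) = mex{1} = 0
g(11) = mex{1} = 0
g(12) = mex{1,2} = 0
So g(12) = 0.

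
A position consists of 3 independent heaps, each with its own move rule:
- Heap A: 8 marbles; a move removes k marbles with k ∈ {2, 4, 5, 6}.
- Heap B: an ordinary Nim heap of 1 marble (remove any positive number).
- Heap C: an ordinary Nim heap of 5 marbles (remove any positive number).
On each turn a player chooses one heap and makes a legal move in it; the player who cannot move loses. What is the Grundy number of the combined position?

Build the Grundy sequence for heap A with g(k) = mex{g(k−s) : s ∈ {2, 4, 5, 6}, s ≤ k}:
k:     0  1  2  3  4  5  6  7  8
g(k):  0  0  1  1  2  2  3  3  0
So g(8) = 0.
Heap B is a plain Nim heap of size 1, so its Grundy value is 1.
Heap C is a plain Nim heap of size 5, so its Grundy value is 5.
The value of a disjunctive sum is the nim-sum of the parts.
Combined value = 0 XOR 1 XOR 5 = 4.

4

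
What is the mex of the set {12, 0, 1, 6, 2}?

The values 0, 1, 2 are all present; 3 is the first non-negative integer missing from the set.

3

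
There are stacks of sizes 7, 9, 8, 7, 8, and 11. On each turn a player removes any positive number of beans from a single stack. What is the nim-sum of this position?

2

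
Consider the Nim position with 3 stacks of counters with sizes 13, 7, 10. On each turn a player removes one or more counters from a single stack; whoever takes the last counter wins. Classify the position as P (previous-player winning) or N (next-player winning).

P-position

Compute the nim-sum pairwise:
13 XOR 7 = 10
10 XOR 10 = 0
The nim-sum is 0, so this is a P-position: the player to move is in a losing position under optimal play.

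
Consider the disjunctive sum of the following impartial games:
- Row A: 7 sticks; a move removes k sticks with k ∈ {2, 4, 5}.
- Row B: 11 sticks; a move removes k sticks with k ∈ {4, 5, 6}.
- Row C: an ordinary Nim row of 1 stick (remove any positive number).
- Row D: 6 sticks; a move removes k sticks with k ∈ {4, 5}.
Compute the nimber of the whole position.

0

Grundy values for row A (subtraction set {2, 4, 5}):
g(0) = mex{} = 0
g(1) = mex{} = 0
g(2) = mex{0} = 1
g(3) = mex{0} = 1
g(4) = mex{0,1} = 2
g(5) = mex{0,1} = 2
g(6) = mex{0,1,2} = 3
g(7) = mex{1,2} = 0
So g(7) = 0.
For row B, compute g(0), g(1), … with moves {4, 5, 6}:
g(0) = mex{} = 0
g(1) = mex{} = 0
g(2) = mex{} = 0
g(3) = mex{} = 0
g(4) = mex{0} = 1
g(5) = mex{0} = 1
g(6) = mex{0} = 1
g(7) = mex{0} = 1
g(8) = mex{0,1} = 2
g(9) = mex{0,1} = 2
g(10) = mex{1} = 0
g(11) = mex{1} = 0
So g(11) = 0.
Row C is a plain Nim row of size 1, so its Grundy value is 1.
Grundy values for row D (subtraction set {4, 5}):
g(0) = mex{} = 0
g(1) = mex{} = 0
g(2) = mex{} = 0
g(3) = mex{} = 0
g(4) = mex{0} = 1
g(5) = mex{0} = 1
g(6) = mex{0} = 1
So g(6) = 1.
The value of a disjunctive sum is the nim-sum of the parts.
Combined value = 0 XOR 0 XOR 1 XOR 1 = 0.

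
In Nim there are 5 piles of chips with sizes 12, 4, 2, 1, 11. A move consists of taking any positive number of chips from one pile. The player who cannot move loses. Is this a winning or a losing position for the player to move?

Losing position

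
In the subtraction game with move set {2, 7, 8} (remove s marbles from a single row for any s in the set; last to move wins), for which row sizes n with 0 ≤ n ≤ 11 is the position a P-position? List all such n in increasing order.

0, 1, 4, 5, 10

Compute g(0), g(1), … for moves {2, 7, 8}:
g(0) = mex{} = 0
g(1) = mex{} = 0
g(2) = mex{0} = 1
g(3) = mex{0} = 1
g(4) = mex{1} = 0
g(5) = mex{1} = 0
g(6) = mex{0} = 1
g(7) = mex{0} = 1
g(8) = mex{0,1} = 2
g(9) = mex{0,1} = 2
g(10) = mex{1,2} = 0
g(11) = mex{0,1,2} = 3
The P-positions (g = 0) in 0..11 are 0, 1, 4, 5, 10.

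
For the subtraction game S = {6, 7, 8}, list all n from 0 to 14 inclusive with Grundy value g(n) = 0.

Grundy values for subtraction set {6, 7, 8}:
g(0) = mex{} = 0
g(1) = mex{} = 0
g(2) = mex{} = 0
g(3) = mex{} = 0
g(4) = mex{} = 0
g(5) = mex{} = 0
g(6) = mex{0} = 1
g(7) = mex{0} = 1
g(8) = mex{0} = 1
g(9) = mex{0} = 1
g(10) = mex{0} = 1
g(11) = mex{0} = 1
g(12) = mex{0,1} = 2
g(13) = mex{0,1} = 2
g(14) = mex{1} = 0
The P-positions (g = 0) in 0..14 are 0, 1, 2, 3, 4, 5, 14.

0, 1, 2, 3, 4, 5, 14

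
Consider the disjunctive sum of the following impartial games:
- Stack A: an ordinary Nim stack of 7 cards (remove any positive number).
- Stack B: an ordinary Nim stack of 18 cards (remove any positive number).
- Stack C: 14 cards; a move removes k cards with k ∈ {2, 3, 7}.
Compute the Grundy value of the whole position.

Stack A is a plain Nim stack of size 7, so its Grundy value is 7.
Stack B is a plain Nim stack of size 18, so its Grundy value is 18.
For stack C, compute g(0), g(1), … with moves {2, 3, 7}:
g(0) = mex{} = 0
g(1) = mex{} = 0
g(2) = mex{0} = 1
g(3) = mex{0} = 1
g(4) = mex{0,1} = 2
g(5) = mex{1} = 0
g(6) = mex{1,2} = 0
g(7) = mex{0,2} = 1
g(8) = mex{0} = 1
g(9) = mex{0,1} = 2
g(10) = mex{1} = 0
g(11) = mex{1,2} = 0
g(12) = mex{0,2} = 1
g(13) = mex{0} = 1
g(14) = mex{0,1} = 2
So g(14) = 2.
By the Sprague-Grundy theorem, the Grundy value of a sum of independent games is the XOR of the component values.
Combined value = 7 ⊕ 18 ⊕ 2 = 23.

23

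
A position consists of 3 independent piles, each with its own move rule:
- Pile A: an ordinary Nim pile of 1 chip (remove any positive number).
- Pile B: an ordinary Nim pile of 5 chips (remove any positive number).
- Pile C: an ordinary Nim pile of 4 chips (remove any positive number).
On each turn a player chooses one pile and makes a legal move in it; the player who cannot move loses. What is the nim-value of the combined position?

0

Pile A is a plain Nim pile of size 1, so its Grundy value is 1.
Pile B is a plain Nim pile of size 5, so its Grundy value is 5.
Pile C is a plain Nim pile of size 4, so its Grundy value is 4.
The value of a disjunctive sum is the nim-sum of the parts.
Combined value = 1 XOR 5 XOR 4 = 0.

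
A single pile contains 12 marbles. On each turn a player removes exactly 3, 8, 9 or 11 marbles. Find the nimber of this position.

Compute g(0), g(1), … for moves {3, 8, 9, 11}:
g(0) = mex{} = 0
g(1) = mex{} = 0
g(2) = mex{} = 0
g(3) = mex{0} = 1
g(4) = mex{0} = 1
g(5) = mex{0} = 1
g(6) = mex{1} = 0
g(7) = mex{1} = 0
g(8) = mex{0,1} = 2
g(9) = mex{0} = 1
g(10) = mex{0} = 1
g(11) = mex{0,1,2} = 3
g(12) = mex{0,1} = 2
So g(12) = 2.

2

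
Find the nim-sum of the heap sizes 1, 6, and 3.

4

Nim-sum: 1 XOR 6 XOR 3 = 4.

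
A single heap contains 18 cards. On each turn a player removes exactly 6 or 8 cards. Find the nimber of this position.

Compute g(0), g(1), … for moves {6, 8}:
k:     0  1  2  3  4  5  6  7  8  9 10 11 12 13 14 15 16 17 18
g(k):  0  0  0  0  0  0  1  1  1  1  1  1  2  2  0  0  0  0  0
So g(18) = 0.

0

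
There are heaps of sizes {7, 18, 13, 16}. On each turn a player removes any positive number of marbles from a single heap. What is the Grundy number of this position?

8

Nim-sum: 7 ^ 18 ^ 13 ^ 16 = 8.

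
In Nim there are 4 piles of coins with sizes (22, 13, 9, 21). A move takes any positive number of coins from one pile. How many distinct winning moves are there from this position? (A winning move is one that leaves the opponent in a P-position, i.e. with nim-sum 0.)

3

Compute the nim-sum pairwise:
22 ⊕ 13 = 27
27 ⊕ 9 = 18
18 ⊕ 21 = 7
The overall nim-sum is X = 7. A pile of size p has a winning move iff p XOR X < p (reduce it to p XOR X).
  22: 22 XOR 7 = 17 < 22 — winning move (to 17).
  13: 13 XOR 7 = 10 < 13 — winning move (to 10).
  9: 9 XOR 7 = 14 ≥ 9 — no move.
  21: 21 XOR 7 = 18 < 21 — winning move (to 18).
That gives 3 winning moves.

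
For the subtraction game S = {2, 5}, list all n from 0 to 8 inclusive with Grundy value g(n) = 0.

Build the Grundy sequence with g(k) = mex{g(k−s) : s ∈ {2, 5}, s ≤ k}:
g(0) = mex{} = 0
g(1) = mex{} = 0
g(2) = mex{0} = 1
g(3) = mex{0} = 1
g(4) = mex{1} = 0
g(5) = mex{0,1} = 2
g(6) = mex{0} = 1
g(7) = mex{1,2} = 0
g(8) = mex{1} = 0
The P-positions (g = 0) in 0..8 are 0, 1, 4, 7, 8.

0, 1, 4, 7, 8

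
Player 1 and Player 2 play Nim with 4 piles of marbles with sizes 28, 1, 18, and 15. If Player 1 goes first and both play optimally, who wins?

Player 2 wins

Compute the nim-sum pairwise:
28 ⊕ 1 = 29
29 ⊕ 18 = 15
15 ⊕ 15 = 0
The nim-sum is 0, so this is a P-position: the player to move is in a losing position under optimal play; Player 1 is about to move from it and so loses — Player 2 wins.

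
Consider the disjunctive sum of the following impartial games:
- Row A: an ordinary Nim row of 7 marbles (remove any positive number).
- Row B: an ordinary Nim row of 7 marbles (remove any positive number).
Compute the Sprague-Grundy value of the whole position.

Row A is a plain Nim row of size 7, so its Grundy value is 7.
Row B is a plain Nim row of size 7, so its Grundy value is 7.
The value of a disjunctive sum is the nim-sum of the parts.
Combined value = 7 XOR 7 = 0.

0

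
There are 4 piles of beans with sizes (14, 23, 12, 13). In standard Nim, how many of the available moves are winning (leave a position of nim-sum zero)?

1

Nim-sum: 14 XOR 23 XOR 12 XOR 13 = 24.
The overall nim-sum is X = 24. A pile of size p has a winning move iff p XOR X < p (reduce it to p XOR X).
  14: 14 XOR 24 = 22 ≥ 14 — no move.
  23: 23 XOR 24 = 15 < 23 — winning move (to 15).
  12: 12 XOR 24 = 20 ≥ 12 — no move.
  13: 13 XOR 24 = 21 ≥ 13 — no move.
That gives 1 winning move.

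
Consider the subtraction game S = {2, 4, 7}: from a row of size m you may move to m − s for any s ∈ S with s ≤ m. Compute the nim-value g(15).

Build the Grundy sequence with g(k) = mex{g(k−s) : s ∈ {2, 4, 7}, s ≤ k}:
k:     0  1  2  3  4  5  6  7  8  9 10 11 12 13 14 15
g(k):  0  0  1  1  2  2  0  3  1  0  2  1  0  2  1  0
So g(15) = 0.

0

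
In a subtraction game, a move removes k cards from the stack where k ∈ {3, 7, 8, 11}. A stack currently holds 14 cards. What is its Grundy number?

4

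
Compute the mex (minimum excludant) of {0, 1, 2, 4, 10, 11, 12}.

The values 0, 1, 2 are all present; 3 is the first non-negative integer missing from the set.

3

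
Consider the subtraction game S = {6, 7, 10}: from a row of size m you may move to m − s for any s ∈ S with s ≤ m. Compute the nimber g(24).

1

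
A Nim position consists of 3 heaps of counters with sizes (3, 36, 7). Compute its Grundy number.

Compute the nim-sum pairwise:
3 XOR 36 = 39
39 XOR 7 = 32

32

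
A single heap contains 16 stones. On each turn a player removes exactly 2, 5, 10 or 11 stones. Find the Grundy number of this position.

Compute g(0), g(1), … for moves {2, 5, 10, 11}:
k:     0  1  2  3  4  5  6  7  8  9 10 11 12 13 14 15 16
g(k):  0  0  1  1  0  2  1  0  0  1  1  2  2  3  3  4  0
So g(16) = 0.

0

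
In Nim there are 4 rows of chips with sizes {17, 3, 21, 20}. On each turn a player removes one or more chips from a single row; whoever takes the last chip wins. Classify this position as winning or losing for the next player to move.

Nim-sum: 17 ⊕ 3 ⊕ 21 ⊕ 20 = 19.
The nim-sum is 19 ≠ 0, so this is an N-position: the player to move can win.

Winning position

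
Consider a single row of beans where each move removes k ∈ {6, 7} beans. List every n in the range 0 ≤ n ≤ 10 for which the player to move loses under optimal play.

0, 1, 2, 3, 4, 5

Compute g(0), g(1), … for moves {6, 7}:
g(0) = mex{} = 0
g(1) = mex{} = 0
g(2) = mex{} = 0
g(3) = mex{} = 0
g(4) = mex{} = 0
g(5) = mex{} = 0
g(6) = mex{0} = 1
g(7) = mex{0} = 1
g(8) = mex{0} = 1
g(9) = mex{0} = 1
g(10) = mex{0} = 1
The P-positions (g = 0) in 0..10 are 0, 1, 2, 3, 4, 5.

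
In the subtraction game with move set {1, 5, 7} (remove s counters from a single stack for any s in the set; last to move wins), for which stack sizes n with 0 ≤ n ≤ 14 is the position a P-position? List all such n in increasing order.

0, 2, 4, 6, 8, 10, 12, 14

Build the Grundy sequence with g(k) = mex{g(k−s) : s ∈ {1, 5, 7}, s ≤ k}:
k:     0  1  2  3  4  5  6  7  8  9 10 11 12 13 14
g(k):  0  1  0  1  0  1  0  1  0  1  0  1  0  1  0
The P-positions (g = 0) in 0..14 are 0, 2, 4, 6, 8, 10, 12, 14.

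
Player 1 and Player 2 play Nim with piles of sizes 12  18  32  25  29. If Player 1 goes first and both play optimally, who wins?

Player 1 wins

Compute the nim-sum pairwise:
12 ^ 18 = 30
30 ^ 32 = 62
62 ^ 25 = 39
39 ^ 29 = 58
The nim-sum is 58 ≠ 0, so this is an N-position: the player to move can win; Player 1 has a winning move.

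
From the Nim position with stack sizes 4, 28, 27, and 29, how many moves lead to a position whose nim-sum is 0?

Compute the nim-sum pairwise:
4 ^ 28 = 24
24 ^ 27 = 3
3 ^ 29 = 30
The overall nim-sum is X = 30. A stack of size p has a winning move iff p XOR X < p (reduce it to p XOR X).
  4: 4 XOR 30 = 26 ≥ 4 — no move.
  28: 28 XOR 30 = 2 < 28 — winning move (to 2).
  27: 27 XOR 30 = 5 < 27 — winning move (to 5).
  29: 29 XOR 30 = 3 < 29 — winning move (to 3).
That gives 3 winning moves.

3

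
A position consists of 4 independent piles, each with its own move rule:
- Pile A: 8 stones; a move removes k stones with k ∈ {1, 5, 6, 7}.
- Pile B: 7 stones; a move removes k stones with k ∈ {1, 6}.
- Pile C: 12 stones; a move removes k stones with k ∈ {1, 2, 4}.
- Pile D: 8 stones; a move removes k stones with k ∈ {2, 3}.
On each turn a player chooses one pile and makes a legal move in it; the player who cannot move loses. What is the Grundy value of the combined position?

3

For pile A, compute g(0), g(1), … with moves {1, 5, 6, 7}:
g(0) = mex{} = 0
g(1) = mex{0} = 1
g(2) = mex{1} = 0
g(3) = mex{0} = 1
g(4) = mex{1} = 0
g(5) = mex{0} = 1
g(6) = mex{0,1} = 2
g(7) = mex{0,1,2} = 3
g(8) = mex{0,1,3} = 2
So g(8) = 2.
Build the Grundy sequence for pile B with g(k) = mex{g(k−s) : s ∈ {1, 6}, s ≤ k}:
k:     0  1  2  3  4  5  6  7
g(k):  0  1  0  1  0  1  2  0
So g(7) = 0.
Build the Grundy sequence for pile C with g(k) = mex{g(k−s) : s ∈ {1, 2, 4}, s ≤ k}:
g(0) = mex{} = 0
g(1) = mex{0} = 1
g(2) = mex{0,1} = 2
g(3) = mex{1,2} = 0
g(4) = mex{0,2} = 1
g(5) = mex{0,1} = 2
g(6) = mex{1,2} = 0
g(7) = mex{0,2} = 1
g(8) = mex{0,1} = 2
g(9) = mex{1,2} = 0
g(10) = mex{0,2} = 1
g(11) = mex{0,1} = 2
g(12) = mex{1,2} = 0
So g(12) = 0.
For pile D, compute g(0), g(1), … with moves {2, 3}:
k:     0  1  2  3  4  5  6  7  8
g(k):  0  0  1  1  2  0  0  1  1
So g(8) = 1.
The value of a disjunctive sum is the nim-sum of the parts.
Combined value = 2 ⊕ 0 ⊕ 0 ⊕ 1 = 3.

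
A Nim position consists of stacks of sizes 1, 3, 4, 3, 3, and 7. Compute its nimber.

1

Nim-sum: 1 ^ 3 ^ 4 ^ 3 ^ 3 ^ 7 = 1.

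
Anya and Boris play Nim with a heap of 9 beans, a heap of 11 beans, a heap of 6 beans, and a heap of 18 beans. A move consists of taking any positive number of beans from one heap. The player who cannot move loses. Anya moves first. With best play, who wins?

Nim-sum: 9 ^ 11 ^ 6 ^ 18 = 22.
The nim-sum is 22 ≠ 0, so this is an N-position: the player to move can win; Anya has a winning move.

Anya wins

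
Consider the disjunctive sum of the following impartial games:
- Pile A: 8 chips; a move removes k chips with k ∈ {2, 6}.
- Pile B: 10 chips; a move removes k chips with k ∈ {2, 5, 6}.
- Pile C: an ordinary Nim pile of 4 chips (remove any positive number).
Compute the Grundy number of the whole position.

5

Build the Grundy sequence for pile A with g(k) = mex{g(k−s) : s ∈ {2, 6}, s ≤ k}:
k:     0  1  2  3  4  5  6  7  8
g(k):  0  0  1  1  0  0  1  1  0
So g(8) = 0.
For pile B, compute g(0), g(1), … with moves {2, 5, 6}:
g(0) = mex{} = 0
g(1) = mex{} = 0
g(2) = mex{0} = 1
g(3) = mex{0} = 1
g(4) = mex{1} = 0
g(5) = mex{0,1} = 2
g(6) = mex{0} = 1
g(7) = mex{0,1,2} = 3
g(8) = mex{1} = 0
g(9) = mex{0,1,3} = 2
g(10) = mex{0,2} = 1
So g(10) = 1.
Pile C is a plain Nim pile of size 4, so its Grundy value is 4.
By the Sprague-Grundy theorem, the Grundy value of a sum of independent games is the XOR of the component values.
Combined value = 0 XOR 1 XOR 4 = 5.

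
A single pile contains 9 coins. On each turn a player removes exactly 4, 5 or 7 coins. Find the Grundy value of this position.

2

Build the Grundy sequence with g(k) = mex{g(k−s) : s ∈ {4, 5, 7}, s ≤ k}:
k:     0  1  2  3  4  5  6  7  8  9
g(k):  0  0  0  0  1  1  1  1  2  2
So g(9) = 2.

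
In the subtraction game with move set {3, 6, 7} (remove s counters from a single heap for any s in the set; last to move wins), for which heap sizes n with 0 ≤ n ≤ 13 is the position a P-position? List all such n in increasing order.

Grundy values for subtraction set {3, 6, 7}:
g(0) = mex{} = 0
g(1) = mex{} = 0
g(2) = mex{} = 0
g(3) = mex{0} = 1
g(4) = mex{0} = 1
g(5) = mex{0} = 1
g(6) = mex{0,1} = 2
g(7) = mex{0,1} = 2
g(8) = mex{0,1} = 2
g(9) = mex{0,1,2} = 3
g(10) = mex{1,2} = 0
g(11) = mex{1,2} = 0
g(12) = mex{1,2,3} = 0
g(13) = mex{0,2} = 1
The P-positions (g = 0) in 0..13 are 0, 1, 2, 10, 11, 12.

0, 1, 2, 10, 11, 12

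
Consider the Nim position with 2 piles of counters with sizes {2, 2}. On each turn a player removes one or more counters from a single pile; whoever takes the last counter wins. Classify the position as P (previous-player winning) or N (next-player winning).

In binary:
  10  (2)
  10  (2)
  --
  00  (0)
The nim-sum is 0, so this is a P-position: the player to move is in a losing position under optimal play.

P-position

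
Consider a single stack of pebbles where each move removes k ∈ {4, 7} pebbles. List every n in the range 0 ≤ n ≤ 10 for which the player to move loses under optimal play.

Build the Grundy sequence with g(k) = mex{g(k−s) : s ∈ {4, 7}, s ≤ k}:
k:     0  1  2  3  4  5  6  7  8  9 10
g(k):  0  0  0  0  1  1  1  1  2  2  2
The P-positions (g = 0) in 0..10 are 0, 1, 2, 3.

0, 1, 2, 3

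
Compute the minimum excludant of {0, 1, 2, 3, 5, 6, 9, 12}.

The values 0, 1, 2, 3 are all present; 4 is the first non-negative integer missing from the set.

4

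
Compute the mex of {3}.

0 is not in the set, so the mex is 0.

0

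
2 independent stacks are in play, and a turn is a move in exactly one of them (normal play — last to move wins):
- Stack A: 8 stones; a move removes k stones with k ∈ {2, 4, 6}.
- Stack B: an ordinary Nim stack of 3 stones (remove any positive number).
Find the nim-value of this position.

Build the Grundy sequence for stack A with g(k) = mex{g(k−s) : s ∈ {2, 4, 6}, s ≤ k}:
k:     0  1  2  3  4  5  6  7  8
g(k):  0  0  1  1  2  2  3  3  0
So g(8) = 0.
Stack B is a plain Nim stack of size 3, so its Grundy value is 3.
By the Sprague-Grundy theorem, the Grundy value of a sum of independent games is the XOR of the component values.
Combined value = 0 ⊕ 3 = 3.

3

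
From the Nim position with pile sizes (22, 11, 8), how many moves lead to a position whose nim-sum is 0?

Nim-sum: 22 ^ 11 ^ 8 = 21.
The overall nim-sum is X = 21. A pile of size p has a winning move iff p XOR X < p (reduce it to p XOR X).
  22: 22 XOR 21 = 3 < 22 — winning move (to 3).
  11: 11 XOR 21 = 30 ≥ 11 — no move.
  8: 8 XOR 21 = 29 ≥ 8 — no move.
That gives 1 winning move.

1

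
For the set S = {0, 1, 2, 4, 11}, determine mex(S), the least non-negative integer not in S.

3

The values 0, 1, 2 are all present; 3 is the first non-negative integer missing from the set.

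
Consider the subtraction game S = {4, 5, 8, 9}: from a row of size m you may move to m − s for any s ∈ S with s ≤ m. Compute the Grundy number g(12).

Grundy values for subtraction set {4, 5, 8, 9}:
k:     0  1  2  3  4  5  6  7  8  9 10 11 12
g(k):  0  0  0  0  1  1  1  1  2  2  2  2  3
So g(12) = 3.

3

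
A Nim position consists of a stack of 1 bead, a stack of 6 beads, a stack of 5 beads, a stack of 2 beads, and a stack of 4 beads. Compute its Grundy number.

Compute the nim-sum pairwise:
1 XOR 6 = 7
7 XOR 5 = 2
2 XOR 2 = 0
0 XOR 4 = 4

4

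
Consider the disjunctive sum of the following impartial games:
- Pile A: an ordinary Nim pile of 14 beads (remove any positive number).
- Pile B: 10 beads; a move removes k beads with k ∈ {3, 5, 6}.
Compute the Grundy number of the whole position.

14

Pile A is a plain Nim pile of size 14, so its Grundy value is 14.
For pile B, compute g(0), g(1), … with moves {3, 5, 6}:
k:     0  1  2  3  4  5  6  7  8  9 10
g(k):  0  0  0  1  1  1  2  2  2  0  0
So g(10) = 0.
The value of a disjunctive sum is the nim-sum of the parts.
Combined value = 14 ⊕ 0 = 14.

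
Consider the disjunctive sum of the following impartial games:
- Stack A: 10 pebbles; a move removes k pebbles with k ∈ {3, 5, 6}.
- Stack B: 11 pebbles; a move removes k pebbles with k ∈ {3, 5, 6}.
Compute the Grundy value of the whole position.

0

Grundy values for stack A (subtraction set {3, 5, 6}):
k:     0  1  2  3  4  5  6  7  8  9 10
g(k):  0  0  0  1  1  1  2  2  2  0  0
So g(10) = 0.
Grundy values for stack B (subtraction set {3, 5, 6}):
g(0) = mex{} = 0
g(1) = mex{} = 0
g(2) = mex{} = 0
g(3) = mex{0} = 1
g(4) = mex{0} = 1
g(5) = mex{0} = 1
g(6) = mex{0,1} = 2
g(7) = mex{0,1} = 2
g(8) = mex{0,1} = 2
g(9) = mex{1,2} = 0
g(10) = mex{1,2} = 0
g(11) = mex{1,2} = 0
So g(11) = 0.
By the Sprague-Grundy theorem, the Grundy value of a sum of independent games is the XOR of the component values.
Combined value = 0 XOR 0 = 0.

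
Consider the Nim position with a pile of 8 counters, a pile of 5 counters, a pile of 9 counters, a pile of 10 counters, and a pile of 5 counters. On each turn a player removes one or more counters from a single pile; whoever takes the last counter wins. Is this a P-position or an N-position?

Write each in binary and XOR column by column:
  1000  (8)
  0101  (5)
  1001  (9)
  1010  (10)
  0101  (5)
  ----
  1011  (11)
The nim-sum is 11 ≠ 0, so this is an N-position: the player to move can win.

N-position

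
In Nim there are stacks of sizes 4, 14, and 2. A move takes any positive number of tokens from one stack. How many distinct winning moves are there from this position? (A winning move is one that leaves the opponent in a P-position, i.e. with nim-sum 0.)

1

In binary:
  0100  (4)
  1110  (14)
  0010  (2)
  ----
  1000  (8)
The overall nim-sum is X = 8. A stack of size p has a winning move iff p XOR X < p (reduce it to p XOR X).
  4: 4 XOR 8 = 12 ≥ 4 — no move.
  14: 14 XOR 8 = 6 < 14 — winning move (to 6).
  2: 2 XOR 8 = 10 ≥ 2 — no move.
That gives 1 winning move.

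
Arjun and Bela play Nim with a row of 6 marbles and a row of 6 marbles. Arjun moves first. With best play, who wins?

Bela wins

Compute the nim-sum pairwise:
6 ⊕ 6 = 0
The nim-sum is 0, so this is a P-position: the player to move is in a losing position under optimal play; Arjun is about to move from it and so loses — Bela wins.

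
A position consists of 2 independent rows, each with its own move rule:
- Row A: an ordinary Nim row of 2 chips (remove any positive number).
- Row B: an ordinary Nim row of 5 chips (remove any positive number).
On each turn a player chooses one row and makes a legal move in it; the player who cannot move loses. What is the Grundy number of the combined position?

Row A is a plain Nim row of size 2, so its Grundy value is 2.
Row B is a plain Nim row of size 5, so its Grundy value is 5.
By the Sprague-Grundy theorem, the Grundy value of a sum of independent games is the XOR of the component values.
Combined value = 2 ⊕ 5 = 7.

7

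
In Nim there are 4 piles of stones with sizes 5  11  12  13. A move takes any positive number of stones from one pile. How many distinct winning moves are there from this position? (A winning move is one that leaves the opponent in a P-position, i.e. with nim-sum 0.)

3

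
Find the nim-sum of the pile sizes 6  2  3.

7

Nim-sum: 6 XOR 2 XOR 3 = 7.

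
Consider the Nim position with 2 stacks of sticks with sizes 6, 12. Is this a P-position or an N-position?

Bitwise XOR of the heap sizes:
  0110  (6)
  1100  (12)
  ----
  1010  (10)
The nim-sum is 10 ≠ 0, so this is an N-position: the player to move can win.

N-position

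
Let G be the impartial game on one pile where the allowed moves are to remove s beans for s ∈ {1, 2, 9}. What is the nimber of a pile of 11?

Compute g(0), g(1), … for moves {1, 2, 9}:
g(0) = mex{} = 0
g(1) = mex{0} = 1
g(2) = mex{0,1} = 2
g(3) = mex{1,2} = 0
g(4) = mex{0,2} = 1
g(5) = mex{0,1} = 2
g(6) = mex{1,2} = 0
g(7) = mex{0,2} = 1
g(8) = mex{0,1} = 2
g(9) = mex{0,1,2} = 3
g(10) = mex{1,2,3} = 0
g(11) = mex{0,2,3} = 1
So g(11) = 1.

1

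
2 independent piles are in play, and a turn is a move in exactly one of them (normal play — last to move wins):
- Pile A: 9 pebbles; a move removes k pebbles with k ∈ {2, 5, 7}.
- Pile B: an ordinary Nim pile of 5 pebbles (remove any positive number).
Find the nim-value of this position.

Grundy values for pile A (subtraction set {2, 5, 7}):
g(0) = mex{} = 0
g(1) = mex{} = 0
g(2) = mex{0} = 1
g(3) = mex{0} = 1
g(4) = mex{1} = 0
g(5) = mex{0,1} = 2
g(6) = mex{0} = 1
g(7) = mex{0,1,2} = 3
g(8) = mex{0,1} = 2
g(9) = mex{0,1,3} = 2
So g(9) = 2.
Pile B is a plain Nim pile of size 5, so its Grundy value is 5.
The value of a disjunctive sum is the nim-sum of the parts.
Combined value = 2 ⊕ 5 = 7.

7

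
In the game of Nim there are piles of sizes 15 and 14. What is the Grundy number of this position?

In binary:
  1111  (15)
  1110  (14)
  ----
  0001  (1)

1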